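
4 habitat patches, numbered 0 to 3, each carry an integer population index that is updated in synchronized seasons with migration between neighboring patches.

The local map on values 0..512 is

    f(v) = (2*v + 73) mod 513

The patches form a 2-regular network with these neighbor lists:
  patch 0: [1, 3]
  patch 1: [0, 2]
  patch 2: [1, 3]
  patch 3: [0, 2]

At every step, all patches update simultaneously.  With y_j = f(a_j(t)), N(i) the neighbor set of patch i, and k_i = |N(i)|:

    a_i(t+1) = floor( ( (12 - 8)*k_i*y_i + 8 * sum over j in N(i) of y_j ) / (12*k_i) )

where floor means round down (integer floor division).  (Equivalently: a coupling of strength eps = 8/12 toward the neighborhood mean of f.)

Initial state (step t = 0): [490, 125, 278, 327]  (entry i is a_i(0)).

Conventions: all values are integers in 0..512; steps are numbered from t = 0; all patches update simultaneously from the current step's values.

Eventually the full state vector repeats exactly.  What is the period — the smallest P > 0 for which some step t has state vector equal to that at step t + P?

Answer: 18
Key observation: The state at step 26, [106, 106, 106, 106], reappears at step 44 — and no state repeats earlier — so the cycle the system enters has period 18.

Derivation:
t=0: [490, 125, 278, 327]
t=1: [188, 155, 217, 119]
t=2: [381, 446, 400, 422]
t=3: [392, 378, 405, 362]
t=4: [314, 343, 323, 332]
t=5: [219, 213, 225, 206]
t=6: [498, 340, 331, 335]
t=7: [171, 168, 230, 165]
t=8: [409, 281, 277, 279]
t=9: [206, 204, 118, 203]
t=10: [481, 425, 423, 424]
t=11: [275, 275, 408, 274]
t=12: [109, 198, 198, 198]
t=13: [409, 409, 469, 409]
t=14: [378, 418, 418, 418]
t=15: [369, 369, 396, 369]
t=16: [298, 316, 316, 316]
t=17: [180, 180, 192, 180]
t=18: [433, 441, 441, 441]
t=19: [436, 436, 442, 436]
t=20: [432, 436, 436, 436]
t=21: [429, 429, 432, 429]
t=22: [418, 420, 420, 420]
t=23: [398, 398, 400, 398]
t=24: [356, 357, 357, 357]
t=25: [273, 273, 274, 273]
t=26: [106, 106, 106, 106]
t=27: [285, 285, 285, 285]
t=28: [130, 130, 130, 130]
t=29: [333, 333, 333, 333]
t=30: [226, 226, 226, 226]
t=31: [12, 12, 12, 12]
t=32: [97, 97, 97, 97]
t=33: [267, 267, 267, 267]
t=34: [94, 94, 94, 94]
t=35: [261, 261, 261, 261]
t=36: [82, 82, 82, 82]
t=37: [237, 237, 237, 237]
t=38: [34, 34, 34, 34]
t=39: [141, 141, 141, 141]
t=40: [355, 355, 355, 355]
t=41: [270, 270, 270, 270]
t=42: [100, 100, 100, 100]
t=43: [273, 273, 273, 273]
t=44: [106, 106, 106, 106]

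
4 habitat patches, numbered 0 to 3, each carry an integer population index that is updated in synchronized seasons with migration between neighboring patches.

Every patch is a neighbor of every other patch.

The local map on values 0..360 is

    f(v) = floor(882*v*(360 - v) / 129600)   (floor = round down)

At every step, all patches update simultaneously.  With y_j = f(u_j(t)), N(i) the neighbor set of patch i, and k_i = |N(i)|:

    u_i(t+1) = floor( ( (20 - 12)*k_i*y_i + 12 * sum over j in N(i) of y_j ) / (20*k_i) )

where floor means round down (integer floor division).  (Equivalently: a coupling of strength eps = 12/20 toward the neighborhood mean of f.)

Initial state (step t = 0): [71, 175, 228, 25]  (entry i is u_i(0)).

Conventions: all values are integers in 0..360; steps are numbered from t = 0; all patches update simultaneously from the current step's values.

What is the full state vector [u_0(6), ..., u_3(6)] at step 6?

Simulating step by step:
t=0: [71, 175, 228, 25]
t=1: [151, 167, 164, 135]
t=2: [214, 215, 215, 212]
t=3: [212, 212, 212, 212]
t=4: [213, 213, 213, 213]
t=5: [213, 213, 213, 213]
t=6: [213, 213, 213, 213]

Answer: [213, 213, 213, 213]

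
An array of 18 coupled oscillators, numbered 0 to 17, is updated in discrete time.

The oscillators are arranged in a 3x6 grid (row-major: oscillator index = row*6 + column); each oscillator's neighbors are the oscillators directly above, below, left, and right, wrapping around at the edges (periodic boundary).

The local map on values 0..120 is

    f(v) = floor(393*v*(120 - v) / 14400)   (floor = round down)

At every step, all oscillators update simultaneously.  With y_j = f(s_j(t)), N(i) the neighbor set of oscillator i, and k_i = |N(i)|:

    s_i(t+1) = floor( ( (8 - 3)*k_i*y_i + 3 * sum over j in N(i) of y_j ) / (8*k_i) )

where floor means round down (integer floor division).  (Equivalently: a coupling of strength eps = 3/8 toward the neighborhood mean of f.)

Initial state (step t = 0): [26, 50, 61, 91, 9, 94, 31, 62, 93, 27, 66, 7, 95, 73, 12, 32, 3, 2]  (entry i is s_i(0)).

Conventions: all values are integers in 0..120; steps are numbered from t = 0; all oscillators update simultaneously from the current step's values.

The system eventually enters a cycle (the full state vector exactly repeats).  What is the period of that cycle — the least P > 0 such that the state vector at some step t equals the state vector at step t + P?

Answer: 2
Key observation: The state at step 16, [98, 98, 98, 98, 98, 98, 98, 98, 98, 98, 98, 98, 98, 98, 98, 98, 98, 98], reappears at step 18 — and no state repeats earlier — so the cycle the system enters has period 2.

Derivation:
t=0: [26, 50, 61, 91, 9, 94, 31, 62, 93, 27, 66, 7, 95, 73, 12, 32, 3, 2]
t=1: [69, 92, 86, 70, 39, 52, 70, 92, 70, 71, 72, 36, 62, 85, 53, 64, 24, 18]
t=2: [93, 74, 82, 92, 86, 89, 91, 75, 91, 94, 89, 82, 91, 81, 93, 93, 69, 62]
t=3: [71, 88, 81, 71, 79, 77, 74, 87, 74, 67, 77, 83, 75, 84, 71, 70, 90, 92]
t=4: [91, 79, 87, 92, 87, 87, 90, 80, 90, 94, 88, 83, 89, 83, 92, 92, 77, 75]
t=5: [74, 85, 76, 71, 78, 79, 75, 84, 73, 68, 77, 81, 76, 81, 72, 71, 85, 88]
t=6: [90, 83, 90, 93, 88, 87, 90, 84, 92, 94, 89, 86, 89, 86, 92, 92, 83, 79]
t=7: [74, 80, 72, 69, 76, 78, 74, 79, 71, 67, 75, 78, 76, 78, 71, 70, 80, 84]
t=8: [91, 88, 93, 95, 91, 88, 91, 88, 93, 95, 91, 88, 90, 89, 93, 94, 88, 84]
t=9: [72, 74, 68, 65, 72, 75, 72, 74, 68, 65, 72, 75, 73, 74, 68, 66, 74, 79]
t=10: [93, 92, 95, 96, 93, 92, 93, 92, 95, 96, 93, 92, 92, 92, 95, 96, 92, 89]
t=11: [68, 69, 64, 62, 67, 70, 68, 69, 64, 62, 67, 70, 70, 69, 64, 62, 69, 73]
t=12: [95, 96, 97, 97, 96, 95, 95, 96, 97, 97, 96, 95, 95, 96, 97, 97, 95, 93]
t=13: [63, 62, 60, 60, 62, 64, 63, 62, 60, 60, 62, 64, 64, 62, 60, 60, 63, 66]
t=14: [97, 98, 98, 98, 97, 97, 97, 98, 98, 98, 97, 97, 97, 97, 98, 98, 97, 97]
t=15: [59, 58, 58, 58, 59, 60, 59, 58, 58, 58, 59, 60, 60, 59, 58, 58, 59, 60]
t=16: [98, 98, 98, 98, 98, 98, 98, 98, 98, 98, 98, 98, 98, 98, 98, 98, 98, 98]
t=17: [58, 58, 58, 58, 58, 58, 58, 58, 58, 58, 58, 58, 58, 58, 58, 58, 58, 58]
t=18: [98, 98, 98, 98, 98, 98, 98, 98, 98, 98, 98, 98, 98, 98, 98, 98, 98, 98]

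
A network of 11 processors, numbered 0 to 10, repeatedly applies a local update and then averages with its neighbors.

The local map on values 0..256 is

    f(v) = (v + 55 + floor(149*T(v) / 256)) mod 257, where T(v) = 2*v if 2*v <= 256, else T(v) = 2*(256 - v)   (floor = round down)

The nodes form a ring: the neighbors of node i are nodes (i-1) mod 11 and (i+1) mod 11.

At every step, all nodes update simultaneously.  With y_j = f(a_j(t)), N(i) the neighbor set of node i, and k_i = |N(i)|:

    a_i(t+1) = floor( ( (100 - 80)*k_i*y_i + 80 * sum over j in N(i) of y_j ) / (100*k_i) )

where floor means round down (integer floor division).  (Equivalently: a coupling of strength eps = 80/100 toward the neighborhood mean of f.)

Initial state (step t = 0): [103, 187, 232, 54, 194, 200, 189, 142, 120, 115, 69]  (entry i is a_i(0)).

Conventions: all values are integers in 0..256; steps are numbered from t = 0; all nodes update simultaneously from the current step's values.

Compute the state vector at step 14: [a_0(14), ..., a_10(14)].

Simulating step by step:
t=0: [103, 187, 232, 54, 194, 200, 189, 142, 120, 115, 69]
t=1: [111, 43, 105, 82, 106, 63, 66, 62, 58, 113, 67]
t=2: [146, 54, 157, 67, 174, 127, 191, 188, 128, 160, 71]
t=3: [166, 91, 162, 94, 121, 66, 67, 68, 68, 127, 98]
t=4: [118, 105, 114, 51, 91, 142, 199, 200, 150, 99, 58]
t=5: [92, 43, 84, 151, 145, 140, 66, 66, 44, 102, 62]
t=6: [185, 225, 134, 137, 72, 122, 147, 178, 116, 139, 146]
t=7: [65, 67, 67, 128, 96, 124, 65, 61, 65, 63, 69]
t=8: [200, 197, 149, 96, 57, 93, 140, 193, 190, 197, 195]
t=9: [63, 66, 41, 100, 140, 151, 142, 67, 63, 63, 63]
t=10: [193, 173, 113, 89, 48, 72, 122, 145, 194, 191, 191]
t=11: [65, 55, 134, 129, 214, 130, 125, 64, 67, 64, 64]
t=12: [185, 142, 114, 68, 71, 66, 120, 145, 194, 195, 193]
t=13: [67, 58, 118, 141, 201, 145, 119, 62, 67, 64, 64]
t=14: [189, 136, 111, 60, 70, 61, 115, 139, 192, 195, 195]

Answer: [189, 136, 111, 60, 70, 61, 115, 139, 192, 195, 195]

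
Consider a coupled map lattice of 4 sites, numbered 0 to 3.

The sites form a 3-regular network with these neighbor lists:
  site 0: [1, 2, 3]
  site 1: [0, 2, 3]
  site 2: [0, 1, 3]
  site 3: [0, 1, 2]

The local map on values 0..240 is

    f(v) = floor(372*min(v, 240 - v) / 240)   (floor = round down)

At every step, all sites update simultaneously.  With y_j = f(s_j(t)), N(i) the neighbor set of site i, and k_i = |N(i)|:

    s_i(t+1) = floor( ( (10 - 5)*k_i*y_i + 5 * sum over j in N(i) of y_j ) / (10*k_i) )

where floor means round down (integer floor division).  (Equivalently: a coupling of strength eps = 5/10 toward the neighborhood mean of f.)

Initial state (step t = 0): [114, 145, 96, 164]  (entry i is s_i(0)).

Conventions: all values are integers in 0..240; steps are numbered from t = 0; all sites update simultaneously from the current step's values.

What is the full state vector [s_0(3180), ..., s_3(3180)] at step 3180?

Simulating step by step:
t=0: [114, 145, 96, 164]
t=1: [156, 147, 147, 137]
t=2: [139, 144, 144, 149]
t=3: [150, 148, 148, 145]
t=4: [141, 142, 142, 144]
t=5: [151, 150, 150, 149]
t=6: [138, 139, 139, 139]
t=7: [157, 156, 156, 156]
t=8: [129, 129, 129, 129]
t=9: [172, 172, 172, 172]
t=10: [105, 105, 105, 105]
t=11: [162, 162, 162, 162]
t=12: [120, 120, 120, 120]
t=13: [186, 186, 186, 186]
t=14: [83, 83, 83, 83]
t=15: [128, 128, 128, 128]
t=16: [173, 173, 173, 173]
t=17: [103, 103, 103, 103]
t=18: [159, 159, 159, 159]
t=19: [125, 125, 125, 125]
t=20: [178, 178, 178, 178]
t=21: [96, 96, 96, 96]
t=22: [148, 148, 148, 148]
t=23: [142, 142, 142, 142]
t=24: [151, 151, 151, 151]
t=25: [137, 137, 137, 137]
t=26: [159, 159, 159, 159]

Answer: [178, 178, 178, 178]
Key observation: The state at step 18, [159, 159, 159, 159], reappears at step 26: the system is in a cycle of period 8 from step 18 on.  Therefore the state at step 3180 equals the state at step 18 + ((3180 - 18) mod 8) = 20, which is [178, 178, 178, 178].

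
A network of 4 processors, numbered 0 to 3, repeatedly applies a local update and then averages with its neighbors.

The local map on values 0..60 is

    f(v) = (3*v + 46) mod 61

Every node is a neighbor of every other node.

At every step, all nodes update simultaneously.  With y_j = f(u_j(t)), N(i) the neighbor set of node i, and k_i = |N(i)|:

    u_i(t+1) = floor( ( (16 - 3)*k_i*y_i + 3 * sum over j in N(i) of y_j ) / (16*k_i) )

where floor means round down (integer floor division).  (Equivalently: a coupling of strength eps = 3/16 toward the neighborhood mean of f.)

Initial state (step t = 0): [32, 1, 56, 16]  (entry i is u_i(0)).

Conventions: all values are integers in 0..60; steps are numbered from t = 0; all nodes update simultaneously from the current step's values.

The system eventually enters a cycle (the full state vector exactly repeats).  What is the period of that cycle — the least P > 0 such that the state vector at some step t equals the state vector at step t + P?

Simulating step by step:
t=0: [32, 1, 56, 16]
t=1: [23, 45, 31, 33]
t=2: [50, 53, 22, 26]
t=3: [15, 22, 43, 7]
t=4: [31, 47, 48, 13]
t=5: [16, 6, 8, 21]
t=6: [30, 8, 12, 41]
t=7: [16, 12, 21, 40]
t=8: [33, 24, 45, 42]
t=9: [29, 54, 56, 49]
t=10: [13, 23, 28, 12]
t=11: [24, 47, 12, 22]
t=12: [51, 11, 24, 46]
t=13: [17, 19, 48, 6]
t=14: [32, 37, 10, 7]
t=15: [19, 31, 16, 9]
t=16: [38, 19, 31, 15]
t=17: [36, 39, 20, 30]
t=18: [32, 39, 42, 18]
t=19: [24, 40, 46, 38]
t=20: [51, 41, 9, 37]
t=21: [18, 42, 15, 33]
t=22: [38, 46, 31, 26]
t=23: [32, 4, 16, 5]
t=24: [21, 50, 31, 6]
t=25: [41, 14, 17, 7]
t=26: [42, 27, 34, 11]
t=27: [43, 9, 25, 19]
t=28: [50, 19, 55, 41]
t=29: [17, 39, 29, 43]
t=30: [35, 39, 17, 48]
t=31: [28, 37, 34, 12]
t=32: [11, 31, 25, 21]
t=33: [22, 21, 53, 44]
t=34: [49, 47, 27, 53]
t=35: [10, 5, 6, 19]
t=36: [15, 3, 6, 35]
t=37: [29, 48, 9, 29]
t=38: [10, 7, 11, 10]
t=39: [14, 7, 16, 14]
t=40: [26, 10, 30, 26]
t=41: [3, 13, 12, 3]
t=42: [50, 27, 25, 50]
t=43: [15, 9, 50, 15]
t=44: [27, 14, 15, 27]
t=45: [7, 24, 26, 7]
t=46: [8, 47, 5, 8]
t=47: [8, 4, 1, 8]
t=48: [14, 51, 44, 14]
t=49: [28, 19, 49, 28]
t=50: [10, 35, 11, 10]
t=51: [16, 26, 18, 16]
t=52: [31, 8, 35, 31]
t=53: [17, 11, 26, 17]
t=54: [32, 19, 7, 32]
t=55: [20, 37, 10, 20]
t=56: [42, 35, 20, 42]
t=57: [48, 32, 44, 48]
t=58: [10, 20, 47, 10]
t=59: [16, 38, 7, 16]
t=60: [31, 35, 11, 31]
t=61: [17, 26, 18, 17]
t=62: [34, 8, 36, 34]
t=63: [25, 12, 29, 25]
t=64: [54, 25, 17, 54]
t=65: [27, 54, 36, 27]
t=66: [7, 22, 28, 7]
t=67: [8, 42, 10, 8]
t=68: [11, 42, 16, 11]
t=69: [20, 44, 32, 20]
t=70: [44, 52, 25, 44]
t=71: [53, 26, 56, 53]
t=72: [21, 6, 28, 21]
t=73: [42, 8, 12, 42]
t=74: [45, 14, 23, 45]
t=75: [56, 32, 52, 56]
t=76: [29, 21, 20, 29]
t=77: [15, 43, 40, 15]
t=78: [32, 49, 42, 32]
t=79: [21, 13, 43, 21]
t=80: [46, 28, 50, 46]
t=81: [2, 7, 11, 2]
t=82: [47, 12, 21, 47]
t=83: [7, 20, 40, 7]
t=84: [10, 40, 39, 10]
t=85: [18, 40, 37, 18]
t=86: [39, 42, 36, 39]
t=87: [41, 47, 34, 41]
t=88: [43, 10, 27, 43]
t=89: [47, 19, 11, 47]
t=90: [7, 35, 17, 7]
t=91: [9, 26, 31, 9]
t=92: [11, 4, 15, 11]
t=93: [21, 51, 30, 21]
t=94: [43, 19, 18, 43]
t=95: [51, 43, 40, 51]
t=96: [20, 47, 41, 20]
t=97: [42, 11, 44, 42]
t=98: [48, 24, 52, 48]
t=99: [10, 48, 19, 10]
t=100: [16, 10, 36, 16]
t=101: [31, 18, 31, 31]
t=102: [18, 34, 18, 18]
t=103: [38, 28, 38, 38]
t=104: [36, 13, 36, 36]
t=105: [31, 25, 31, 31]
t=106: [19, 51, 19, 19]
t=107: [40, 20, 40, 40]
t=108: [44, 44, 44, 44]
t=109: [56, 56, 56, 56]
t=110: [31, 31, 31, 31]
t=111: [17, 17, 17, 17]
t=112: [36, 36, 36, 36]
t=113: [32, 32, 32, 32]
t=114: [20, 20, 20, 20]
t=115: [45, 45, 45, 45]
t=116: [59, 59, 59, 59]
t=117: [40, 40, 40, 40]
t=118: [44, 44, 44, 44]

Answer: 10
Key observation: The state at step 108, [44, 44, 44, 44], reappears at step 118 — and no state repeats earlier — so the cycle the system enters has period 10.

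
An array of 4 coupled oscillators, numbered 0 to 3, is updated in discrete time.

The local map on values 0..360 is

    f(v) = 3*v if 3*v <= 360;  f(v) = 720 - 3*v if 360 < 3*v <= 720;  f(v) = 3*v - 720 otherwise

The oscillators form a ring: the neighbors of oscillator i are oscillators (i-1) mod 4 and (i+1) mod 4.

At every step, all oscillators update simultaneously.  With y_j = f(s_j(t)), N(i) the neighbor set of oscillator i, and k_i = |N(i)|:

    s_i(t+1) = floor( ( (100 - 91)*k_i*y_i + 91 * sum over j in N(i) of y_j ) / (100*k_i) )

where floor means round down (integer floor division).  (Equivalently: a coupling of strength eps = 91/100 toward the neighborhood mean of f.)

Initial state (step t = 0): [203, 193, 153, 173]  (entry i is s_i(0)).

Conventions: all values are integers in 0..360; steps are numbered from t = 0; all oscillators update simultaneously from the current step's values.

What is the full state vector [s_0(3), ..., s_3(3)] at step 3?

Answer: [127, 198, 128, 199]

Derivation:
t=0: [203, 193, 153, 173]
t=1: [165, 181, 179, 187]
t=2: [173, 201, 169, 199]
t=3: [127, 198, 128, 199]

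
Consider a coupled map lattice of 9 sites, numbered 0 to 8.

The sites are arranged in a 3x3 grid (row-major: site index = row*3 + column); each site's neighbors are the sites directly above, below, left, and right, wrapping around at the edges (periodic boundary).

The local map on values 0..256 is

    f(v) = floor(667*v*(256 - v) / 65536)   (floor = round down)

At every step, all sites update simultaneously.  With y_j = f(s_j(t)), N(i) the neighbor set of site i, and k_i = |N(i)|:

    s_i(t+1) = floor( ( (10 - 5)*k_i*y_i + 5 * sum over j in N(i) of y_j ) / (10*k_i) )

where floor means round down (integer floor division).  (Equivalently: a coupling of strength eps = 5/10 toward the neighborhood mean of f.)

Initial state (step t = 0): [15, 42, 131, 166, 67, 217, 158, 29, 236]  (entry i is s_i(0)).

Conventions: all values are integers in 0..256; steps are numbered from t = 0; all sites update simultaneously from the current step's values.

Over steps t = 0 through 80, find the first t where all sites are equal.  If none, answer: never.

Simulating step by step:
t=0: [15, 42, 131, 166, 67, 217, 158, 29, 236]  (not all equal)
t=1: [88, 95, 115, 126, 113, 104, 116, 86, 83]  (not all equal)
t=2: [156, 155, 158, 162, 160, 160, 158, 152, 152]  (not all equal)
t=3: [157, 158, 157, 155, 156, 156, 157, 159, 158]  (not all equal)
t=4: [158, 157, 157, 158, 157, 158, 157, 156, 157]  (not all equal)
t=5: [157, 157, 157, 157, 157, 157, 157, 158, 157]  (not all equal)
t=6: [158, 157, 158, 158, 157, 158, 157, 157, 157]  (not all equal)
t=7: [157, 157, 157, 157, 157, 157, 157, 158, 157]  (not all equal)

Answer: never
Key observation: The state at step 5 reappears at step 7 — the system is in a cycle of period 2 from step 5 on.  No step 0..7 is synchronized, and the cycle repeats forever, so no step up to 80 (or ever) has all sites equal.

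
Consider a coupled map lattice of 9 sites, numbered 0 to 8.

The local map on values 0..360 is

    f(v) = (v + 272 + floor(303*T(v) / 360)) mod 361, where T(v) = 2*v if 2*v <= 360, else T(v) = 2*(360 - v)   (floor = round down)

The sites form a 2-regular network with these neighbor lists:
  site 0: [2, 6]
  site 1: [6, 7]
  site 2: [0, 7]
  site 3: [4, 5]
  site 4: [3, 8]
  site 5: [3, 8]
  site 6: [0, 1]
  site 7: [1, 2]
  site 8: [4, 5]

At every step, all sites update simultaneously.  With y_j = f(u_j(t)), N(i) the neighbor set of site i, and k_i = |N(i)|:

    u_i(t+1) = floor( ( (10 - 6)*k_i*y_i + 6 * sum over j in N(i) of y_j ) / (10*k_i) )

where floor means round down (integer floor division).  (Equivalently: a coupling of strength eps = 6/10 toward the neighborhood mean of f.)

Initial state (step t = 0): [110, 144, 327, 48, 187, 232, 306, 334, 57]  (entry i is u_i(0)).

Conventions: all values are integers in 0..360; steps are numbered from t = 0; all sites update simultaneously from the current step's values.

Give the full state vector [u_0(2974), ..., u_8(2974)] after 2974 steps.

Answer: [307, 307, 307, 307, 307, 307, 307, 307, 307]
Key observation: The state at step 19, [307, 307, 307, 307, 307, 307, 307, 307, 307], reappears at step 20: the system is in a cycle of period 1 from step 19 on.  Therefore the state at step 2974 equals the state at step 19 + ((2974 - 19) mod 1) = 19, which is [307, 307, 307, 307, 307, 307, 307, 307, 307].

Derivation:
t=0: [110, 144, 327, 48, 187, 232, 306, 334, 57]
t=1: [262, 297, 265, 131, 41, 173, 273, 292, 141]
t=2: [334, 319, 330, 115, 173, 170, 327, 321, 126]
t=3: [290, 296, 291, 93, 146, 142, 293, 295, 105]
t=4: [317, 314, 317, 242, 226, 222, 316, 315, 255]
t=5: [300, 301, 300, 141, 208, 209, 301, 301, 138]
t=6: [311, 311, 311, 123, 176, 176, 311, 311, 120]
t=7: [304, 304, 304, 109, 151, 151, 304, 304, 106]
t=8: [309, 309, 309, 270, 245, 245, 309, 309, 267]
t=9: [305, 305, 305, 342, 339, 339, 305, 305, 343]
t=10: [308, 308, 308, 284, 283, 283, 308, 308, 283]
t=11: [306, 306, 306, 322, 322, 322, 306, 306, 323]
t=12: [307, 307, 307, 296, 296, 296, 307, 307, 296]
t=13: [307, 307, 307, 314, 314, 314, 307, 307, 314]
t=14: [307, 307, 307, 302, 302, 302, 307, 307, 302]
t=15: [307, 307, 307, 310, 310, 310, 307, 307, 310]
t=16: [307, 307, 307, 305, 305, 305, 307, 307, 305]
t=17: [307, 307, 307, 308, 308, 308, 307, 307, 308]
t=18: [307, 307, 307, 306, 306, 306, 307, 307, 306]
t=19: [307, 307, 307, 307, 307, 307, 307, 307, 307]
t=20: [307, 307, 307, 307, 307, 307, 307, 307, 307]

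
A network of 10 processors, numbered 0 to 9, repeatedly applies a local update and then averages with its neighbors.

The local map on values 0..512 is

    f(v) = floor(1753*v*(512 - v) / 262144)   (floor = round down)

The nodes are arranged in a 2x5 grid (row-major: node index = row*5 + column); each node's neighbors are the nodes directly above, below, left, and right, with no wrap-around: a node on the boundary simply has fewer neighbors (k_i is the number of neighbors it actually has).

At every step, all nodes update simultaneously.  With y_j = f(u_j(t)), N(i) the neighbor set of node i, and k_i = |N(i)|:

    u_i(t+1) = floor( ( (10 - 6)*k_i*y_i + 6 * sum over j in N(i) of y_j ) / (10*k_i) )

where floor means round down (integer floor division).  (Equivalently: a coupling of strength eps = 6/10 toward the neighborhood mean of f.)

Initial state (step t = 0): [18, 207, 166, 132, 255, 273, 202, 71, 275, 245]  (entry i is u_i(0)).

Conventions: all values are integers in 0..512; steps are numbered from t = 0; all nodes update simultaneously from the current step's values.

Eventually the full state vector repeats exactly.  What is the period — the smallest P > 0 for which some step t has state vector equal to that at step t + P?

Simulating step by step:
t=0: [18, 207, 166, 132, 255, 273, 202, 71, 275, 245]
t=1: [281, 341, 346, 385, 406, 317, 380, 331, 370, 436]
t=2: [414, 386, 376, 334, 278, 395, 374, 374, 329, 279]
t=3: [298, 321, 349, 394, 423, 308, 333, 355, 396, 424]
t=4: [419, 404, 370, 311, 268, 415, 399, 365, 309, 267]
t=5: [272, 298, 353, 408, 431, 275, 304, 357, 410, 431]
t=6: [432, 417, 365, 290, 248, 431, 415, 363, 288, 246]
t=7: [241, 277, 354, 417, 434, 243, 279, 356, 418, 435]
t=8: [436, 422, 363, 278, 236, 435, 422, 362, 276, 235]
t=9: [231, 268, 354, 420, 435, 231, 269, 355, 420, 435]
t=10: [434, 423, 363, 274, 233, 434, 423, 362, 273, 233]
t=11: [233, 268, 354, 420, 434, 233, 268, 354, 421, 434]
t=12: [434, 423, 363, 274, 235, 434, 423, 363, 274, 235]
t=13: [233, 268, 354, 420, 435, 233, 268, 354, 420, 435]
t=14: [434, 423, 363, 274, 233, 434, 423, 363, 274, 233]
t=15: [233, 268, 354, 420, 434, 233, 268, 354, 420, 434]
t=16: [434, 423, 363, 274, 235, 434, 423, 363, 274, 235]

Answer: 4
Key observation: The state at step 12, [434, 423, 363, 274, 235, 434, 423, 363, 274, 235], reappears at step 16 — and no state repeats earlier — so the cycle the system enters has period 4.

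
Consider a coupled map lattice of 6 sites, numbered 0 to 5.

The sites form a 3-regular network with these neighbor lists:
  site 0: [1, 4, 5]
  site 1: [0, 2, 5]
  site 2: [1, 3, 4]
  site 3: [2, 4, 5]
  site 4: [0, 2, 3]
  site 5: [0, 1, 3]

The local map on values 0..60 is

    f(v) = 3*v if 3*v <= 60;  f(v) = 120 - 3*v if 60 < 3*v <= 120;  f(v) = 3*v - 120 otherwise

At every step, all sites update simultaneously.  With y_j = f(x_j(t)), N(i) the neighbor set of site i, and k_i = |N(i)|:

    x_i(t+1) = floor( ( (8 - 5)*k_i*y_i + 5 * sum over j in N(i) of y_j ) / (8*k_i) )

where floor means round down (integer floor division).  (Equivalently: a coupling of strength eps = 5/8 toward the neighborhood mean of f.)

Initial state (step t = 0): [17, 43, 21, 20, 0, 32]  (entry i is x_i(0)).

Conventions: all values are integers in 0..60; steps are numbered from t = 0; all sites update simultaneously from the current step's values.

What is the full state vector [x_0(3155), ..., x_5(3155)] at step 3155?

Answer: [39, 39, 47, 47, 47, 39]
Key observation: The state at step 12, [6, 6, 17, 17, 17, 6], reappears at step 20: the system is in a cycle of period 8 from step 12 on.  Therefore the state at step 3155 equals the state at step 12 + ((3155 - 12) mod 8) = 19, which is [39, 39, 47, 47, 47, 39].

Derivation:
t=0: [17, 43, 21, 20, 0, 32]
t=1: [26, 30, 35, 39, 35, 34]
t=2: [28, 26, 15, 11, 18, 22]
t=3: [44, 43, 43, 44, 44, 43]
t=4: [10, 9, 10, 10, 11, 10]
t=5: [30, 28, 30, 30, 31, 29]
t=6: [31, 32, 30, 30, 28, 32]
t=7: [27, 25, 30, 30, 31, 25]
t=8: [39, 40, 32, 32, 30, 40]
t=9: [7, 5, 20, 20, 21, 5]
t=10: [26, 25, 50, 50, 50, 25]
t=11: [40, 41, 33, 33, 32, 41]
t=12: [6, 6, 17, 17, 17, 6]
t=13: [24, 24, 44, 44, 44, 24]
t=14: [40, 40, 19, 19, 19, 40]
t=15: [11, 11, 45, 45, 45, 11]
t=16: [29, 29, 18, 18, 18, 29]
t=17: [37, 37, 49, 49, 49, 37]
t=18: [12, 12, 23, 23, 23, 12]
t=19: [39, 39, 47, 47, 47, 39]
t=20: [6, 6, 17, 17, 17, 6]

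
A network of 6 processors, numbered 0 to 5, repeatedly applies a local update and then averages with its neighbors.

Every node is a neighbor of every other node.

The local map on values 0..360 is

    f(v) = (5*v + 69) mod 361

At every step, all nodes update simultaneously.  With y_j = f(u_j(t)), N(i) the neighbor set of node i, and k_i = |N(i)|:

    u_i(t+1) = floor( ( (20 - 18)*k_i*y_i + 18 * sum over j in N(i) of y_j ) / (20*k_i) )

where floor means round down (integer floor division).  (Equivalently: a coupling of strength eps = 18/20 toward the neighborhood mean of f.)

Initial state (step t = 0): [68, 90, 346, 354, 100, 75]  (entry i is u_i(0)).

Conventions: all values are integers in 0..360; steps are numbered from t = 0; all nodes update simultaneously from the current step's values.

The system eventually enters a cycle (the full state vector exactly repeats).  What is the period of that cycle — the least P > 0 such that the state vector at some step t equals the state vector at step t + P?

Simulating step by step:
t=0: [68, 90, 346, 354, 100, 75]
t=1: [155, 146, 131, 156, 142, 152]
t=2: [78, 82, 88, 78, 84, 80]
t=3: [117, 116, 113, 117, 115, 117]
t=4: [286, 287, 288, 286, 287, 286]
t=5: [58, 58, 57, 58, 58, 58]
t=6: [358, 358, 358, 358, 358, 358]
t=7: [54, 54, 54, 54, 54, 54]
t=8: [339, 339, 339, 339, 339, 339]
t=9: [320, 320, 320, 320, 320, 320]
t=10: [225, 225, 225, 225, 225, 225]
t=11: [111, 111, 111, 111, 111, 111]
t=12: [263, 263, 263, 263, 263, 263]
t=13: [301, 301, 301, 301, 301, 301]
t=14: [130, 130, 130, 130, 130, 130]
t=15: [358, 358, 358, 358, 358, 358]

Answer: 9
Key observation: The state at step 6, [358, 358, 358, 358, 358, 358], reappears at step 15 — and no state repeats earlier — so the cycle the system enters has period 9.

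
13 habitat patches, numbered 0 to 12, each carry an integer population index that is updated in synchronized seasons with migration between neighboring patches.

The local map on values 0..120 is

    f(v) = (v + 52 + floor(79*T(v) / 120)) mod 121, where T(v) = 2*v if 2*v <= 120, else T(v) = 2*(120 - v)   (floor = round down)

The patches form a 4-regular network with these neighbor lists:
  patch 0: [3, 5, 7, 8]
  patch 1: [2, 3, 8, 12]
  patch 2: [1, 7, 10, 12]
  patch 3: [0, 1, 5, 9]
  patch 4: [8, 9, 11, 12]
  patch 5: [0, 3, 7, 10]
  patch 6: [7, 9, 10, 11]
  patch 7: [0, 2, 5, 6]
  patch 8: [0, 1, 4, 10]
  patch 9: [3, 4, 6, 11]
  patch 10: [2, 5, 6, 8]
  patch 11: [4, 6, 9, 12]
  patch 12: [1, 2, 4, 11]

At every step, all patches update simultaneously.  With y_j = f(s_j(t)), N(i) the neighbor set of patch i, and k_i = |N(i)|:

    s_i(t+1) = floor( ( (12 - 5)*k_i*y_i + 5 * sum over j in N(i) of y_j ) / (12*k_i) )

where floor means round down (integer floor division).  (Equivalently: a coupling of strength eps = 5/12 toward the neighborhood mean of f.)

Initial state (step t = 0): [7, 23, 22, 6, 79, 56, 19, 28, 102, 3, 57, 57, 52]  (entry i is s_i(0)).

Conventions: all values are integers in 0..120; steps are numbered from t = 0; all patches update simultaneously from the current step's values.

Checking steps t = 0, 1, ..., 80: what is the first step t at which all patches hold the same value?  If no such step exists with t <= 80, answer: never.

Simulating step by step:
t=0: [7, 23, 22, 6, 79, 56, 19, 28, 102, 3, 57, 57, 52]  (not all equal)
t=1: [70, 89, 94, 68, 60, 67, 87, 101, 63, 63, 69, 64, 64]  (not all equal)
t=2: [65, 62, 60, 66, 69, 65, 62, 59, 67, 67, 65, 67, 66]  (not all equal)
t=3: [67, 68, 69, 68, 67, 67, 68, 67, 67, 67, 68, 67, 68]  (not all equal)
t=4: [67, 67, 67, 67, 67, 67, 67, 67, 67, 67, 67, 67, 67]  (all equal)

Answer: 4
Key observation: Synchronization is absorbing here: once all patches are equal they stay equal, and step 4 is the first all-equal step.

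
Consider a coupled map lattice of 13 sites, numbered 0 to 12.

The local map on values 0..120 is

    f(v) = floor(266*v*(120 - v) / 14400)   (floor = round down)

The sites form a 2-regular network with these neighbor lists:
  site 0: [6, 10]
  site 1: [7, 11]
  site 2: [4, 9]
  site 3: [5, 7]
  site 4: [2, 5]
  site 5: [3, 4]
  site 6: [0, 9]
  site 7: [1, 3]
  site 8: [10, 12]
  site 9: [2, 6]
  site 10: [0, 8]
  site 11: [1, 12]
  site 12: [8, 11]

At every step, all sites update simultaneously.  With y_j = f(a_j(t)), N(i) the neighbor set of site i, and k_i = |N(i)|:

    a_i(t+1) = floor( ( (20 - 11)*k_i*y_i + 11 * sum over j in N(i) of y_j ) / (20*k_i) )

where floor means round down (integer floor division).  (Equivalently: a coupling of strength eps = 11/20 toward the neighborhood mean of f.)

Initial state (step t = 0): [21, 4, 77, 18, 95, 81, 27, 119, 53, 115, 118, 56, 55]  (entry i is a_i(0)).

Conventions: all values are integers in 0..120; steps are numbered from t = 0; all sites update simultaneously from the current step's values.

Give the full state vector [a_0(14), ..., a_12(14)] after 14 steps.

Answer: [66, 66, 65, 66, 65, 65, 66, 66, 65, 66, 66, 65, 65]

Derivation:
t=0: [21, 4, 77, 18, 95, 81, 27, 119, 53, 115, 118, 56, 55]
t=1: [30, 22, 42, 31, 52, 47, 33, 12, 48, 33, 30, 50, 65]
t=2: [50, 41, 59, 46, 63, 59, 51, 34, 59, 54, 52, 57, 64]
t=3: [64, 59, 65, 60, 66, 64, 64, 57, 65, 65, 65, 64, 66]
t=4: [66, 66, 65, 66, 65, 65, 66, 66, 65, 66, 66, 65, 65]
t=5: [65, 65, 65, 65, 66, 65, 65, 65, 65, 65, 65, 65, 66]
t=6: [66, 66, 65, 66, 65, 65, 66, 66, 65, 66, 66, 65, 65]
t=7: [65, 65, 65, 65, 66, 65, 65, 65, 65, 65, 65, 65, 66]
t=8: [66, 66, 65, 66, 65, 65, 66, 66, 65, 66, 66, 65, 65]
t=9: [65, 65, 65, 65, 66, 65, 65, 65, 65, 65, 65, 65, 66]
t=10: [66, 66, 65, 66, 65, 65, 66, 66, 65, 66, 66, 65, 65]
t=11: [65, 65, 65, 65, 66, 65, 65, 65, 65, 65, 65, 65, 66]
t=12: [66, 66, 65, 66, 65, 65, 66, 66, 65, 66, 66, 65, 65]
t=13: [65, 65, 65, 65, 66, 65, 65, 65, 65, 65, 65, 65, 66]
t=14: [66, 66, 65, 66, 65, 65, 66, 66, 65, 66, 66, 65, 65]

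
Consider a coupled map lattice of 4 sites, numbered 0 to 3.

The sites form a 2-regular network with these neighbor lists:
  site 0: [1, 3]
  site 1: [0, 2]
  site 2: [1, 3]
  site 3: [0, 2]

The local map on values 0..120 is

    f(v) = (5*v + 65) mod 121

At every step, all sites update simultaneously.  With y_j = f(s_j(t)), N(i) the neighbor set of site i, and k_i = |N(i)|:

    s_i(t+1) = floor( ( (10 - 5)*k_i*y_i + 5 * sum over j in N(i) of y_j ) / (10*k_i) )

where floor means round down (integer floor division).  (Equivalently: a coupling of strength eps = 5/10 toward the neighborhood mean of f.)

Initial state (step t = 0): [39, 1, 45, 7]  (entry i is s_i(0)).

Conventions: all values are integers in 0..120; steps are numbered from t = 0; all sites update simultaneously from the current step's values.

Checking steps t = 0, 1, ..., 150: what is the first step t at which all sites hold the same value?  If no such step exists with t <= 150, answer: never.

Simulating step by step:
t=0: [39, 1, 45, 7]  (not all equal)
t=1: [51, 51, 66, 66]  (not all equal)
t=2: [66, 66, 43, 43]  (not all equal)
t=3: [33, 33, 36, 36]  (not all equal)
t=4: [82, 82, 29, 29]  (not all equal)
t=5: [106, 106, 94, 94]  (not all equal)
t=6: [96, 96, 66, 66]  (not all equal)
t=7: [53, 53, 39, 39]  (not all equal)
t=8: [70, 70, 35, 35]  (not all equal)
t=9: [68, 68, 102, 102]  (not all equal)
t=10: [54, 54, 78, 78]  (not all equal)
t=11: [92, 92, 92, 92]  (all equal)

Answer: 11
Key observation: Synchronization is absorbing here: once all sites are equal they stay equal, and step 11 is the first all-equal step.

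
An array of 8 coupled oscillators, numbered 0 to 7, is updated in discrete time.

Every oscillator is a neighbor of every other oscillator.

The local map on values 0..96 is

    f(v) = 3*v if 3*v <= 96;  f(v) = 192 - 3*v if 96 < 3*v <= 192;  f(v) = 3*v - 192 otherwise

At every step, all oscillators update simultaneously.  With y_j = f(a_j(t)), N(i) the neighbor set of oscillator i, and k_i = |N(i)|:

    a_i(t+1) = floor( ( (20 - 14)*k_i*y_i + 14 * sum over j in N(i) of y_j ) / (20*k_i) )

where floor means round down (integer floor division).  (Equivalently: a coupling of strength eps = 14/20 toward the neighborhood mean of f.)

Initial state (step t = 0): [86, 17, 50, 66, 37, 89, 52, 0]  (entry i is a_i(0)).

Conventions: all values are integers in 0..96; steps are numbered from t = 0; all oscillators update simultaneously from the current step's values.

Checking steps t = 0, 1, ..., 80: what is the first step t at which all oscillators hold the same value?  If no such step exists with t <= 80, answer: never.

Answer: 14
Key observation: Synchronization is absorbing here: once all oscillators are equal they stay equal, and step 14 is the first all-equal step.

Derivation:
t=0: [86, 17, 50, 66, 37, 89, 52, 0]  (not all equal)
t=1: [48, 45, 44, 36, 51, 50, 42, 35]  (not all equal)
t=2: [57, 59, 60, 65, 56, 56, 61, 65]  (not all equal)
t=3: [15, 14, 13, 11, 15, 15, 12, 11]  (not all equal)
t=4: [40, 40, 39, 38, 40, 40, 39, 38]  (not all equal)
t=5: [73, 73, 74, 75, 73, 73, 74, 75]  (not all equal)
t=6: [28, 28, 29, 30, 28, 28, 29, 30]  (not all equal)
t=7: [85, 85, 86, 87, 85, 85, 86, 87]  (not all equal)
t=8: [64, 64, 65, 66, 64, 64, 65, 66]  (not all equal)
t=9: [1, 1, 2, 3, 1, 1, 2, 3]  (not all equal)
t=10: [4, 4, 5, 6, 4, 4, 5, 6]  (not all equal)
t=11: [13, 13, 14, 15, 13, 13, 14, 15]  (not all equal)
t=12: [40, 40, 41, 42, 40, 40, 41, 42]  (not all equal)
t=13: [70, 70, 69, 69, 70, 70, 69, 69]  (not all equal)
t=14: [16, 16, 16, 16, 16, 16, 16, 16]  (all equal)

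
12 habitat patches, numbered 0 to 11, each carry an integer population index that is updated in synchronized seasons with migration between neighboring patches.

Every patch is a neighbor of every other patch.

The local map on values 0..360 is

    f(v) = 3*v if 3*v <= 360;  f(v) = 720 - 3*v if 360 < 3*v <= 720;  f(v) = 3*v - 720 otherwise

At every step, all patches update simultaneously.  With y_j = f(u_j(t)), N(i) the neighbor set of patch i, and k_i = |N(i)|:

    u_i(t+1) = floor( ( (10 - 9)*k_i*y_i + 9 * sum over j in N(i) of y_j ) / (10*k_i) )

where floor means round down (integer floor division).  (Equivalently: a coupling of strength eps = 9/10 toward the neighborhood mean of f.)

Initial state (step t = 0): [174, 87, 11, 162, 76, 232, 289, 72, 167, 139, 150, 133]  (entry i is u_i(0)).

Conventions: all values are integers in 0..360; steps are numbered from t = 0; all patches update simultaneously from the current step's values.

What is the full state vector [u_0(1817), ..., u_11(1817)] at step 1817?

Answer: [18, 18, 18, 18, 18, 18, 18, 18, 18, 18, 18, 18]
Key observation: The state at step 5, [18, 18, 18, 18, 18, 18, 18, 18, 18, 18, 18, 18], reappears at step 9: the system is in a cycle of period 4 from step 5 on.  Therefore the state at step 1817 equals the state at step 5 + ((1817 - 5) mod 4) = 5, which is [18, 18, 18, 18, 18, 18, 18, 18, 18, 18, 18, 18].

Derivation:
t=0: [174, 87, 11, 162, 76, 232, 289, 72, 167, 139, 150, 133]
t=1: [204, 205, 201, 205, 204, 201, 203, 204, 204, 206, 205, 206]
t=2: [108, 107, 108, 107, 108, 108, 108, 108, 108, 107, 107, 107]
t=3: [322, 322, 322, 322, 322, 322, 322, 322, 322, 322, 322, 322]
t=4: [246, 246, 246, 246, 246, 246, 246, 246, 246, 246, 246, 246]
t=5: [18, 18, 18, 18, 18, 18, 18, 18, 18, 18, 18, 18]
t=6: [54, 54, 54, 54, 54, 54, 54, 54, 54, 54, 54, 54]
t=7: [162, 162, 162, 162, 162, 162, 162, 162, 162, 162, 162, 162]
t=8: [234, 234, 234, 234, 234, 234, 234, 234, 234, 234, 234, 234]
t=9: [18, 18, 18, 18, 18, 18, 18, 18, 18, 18, 18, 18]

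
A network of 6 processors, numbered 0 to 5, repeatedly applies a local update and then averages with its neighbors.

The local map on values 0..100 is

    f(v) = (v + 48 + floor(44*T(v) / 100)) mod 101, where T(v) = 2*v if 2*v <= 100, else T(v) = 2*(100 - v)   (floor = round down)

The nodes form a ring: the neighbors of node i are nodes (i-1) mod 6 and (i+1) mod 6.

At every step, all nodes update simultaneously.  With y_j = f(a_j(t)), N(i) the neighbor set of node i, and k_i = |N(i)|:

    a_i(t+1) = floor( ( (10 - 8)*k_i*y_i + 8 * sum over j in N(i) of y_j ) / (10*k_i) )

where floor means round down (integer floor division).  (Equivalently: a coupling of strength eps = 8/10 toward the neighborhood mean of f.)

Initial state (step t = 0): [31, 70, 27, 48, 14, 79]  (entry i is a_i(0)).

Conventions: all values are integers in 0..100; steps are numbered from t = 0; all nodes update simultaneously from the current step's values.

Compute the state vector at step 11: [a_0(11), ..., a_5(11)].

Answer: [42, 43, 43, 43, 43, 42]

Derivation:
t=0: [31, 70, 27, 48, 14, 79]
t=1: [35, 49, 51, 76, 47, 40]
t=2: [26, 29, 41, 39, 33, 23]
t=3: [56, 48, 13, 17, 46, 60]
t=4: [39, 52, 60, 57, 55, 38]
t=5: [27, 33, 41, 41, 31, 28]
t=6: [63, 50, 18, 16, 50, 61]
t=7: [41, 57, 63, 64, 56, 41]
t=8: [30, 34, 41, 41, 34, 30]
t=9: [5, 12, 18, 18, 12, 5]
t=10: [62, 69, 76, 76, 69, 62]
t=11: [42, 43, 43, 43, 43, 42]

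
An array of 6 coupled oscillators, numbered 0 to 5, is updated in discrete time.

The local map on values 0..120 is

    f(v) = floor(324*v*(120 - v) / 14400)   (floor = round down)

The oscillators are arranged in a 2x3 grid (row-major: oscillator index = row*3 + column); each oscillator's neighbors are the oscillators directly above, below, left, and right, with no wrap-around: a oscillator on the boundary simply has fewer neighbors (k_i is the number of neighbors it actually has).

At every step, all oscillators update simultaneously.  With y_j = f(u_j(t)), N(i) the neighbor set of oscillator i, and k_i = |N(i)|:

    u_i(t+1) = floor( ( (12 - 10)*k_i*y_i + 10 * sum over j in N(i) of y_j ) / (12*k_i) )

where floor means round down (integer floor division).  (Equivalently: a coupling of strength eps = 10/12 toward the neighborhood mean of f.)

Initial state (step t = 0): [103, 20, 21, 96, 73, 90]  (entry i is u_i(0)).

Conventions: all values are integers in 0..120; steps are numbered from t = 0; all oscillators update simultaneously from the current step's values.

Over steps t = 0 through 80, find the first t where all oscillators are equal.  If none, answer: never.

Simulating step by step:
t=0: [103, 20, 21, 96, 73, 90]  (not all equal)
t=1: [46, 52, 51, 56, 56, 61]  (not all equal)
t=2: [78, 78, 79, 78, 79, 79]  (not all equal)
t=3: [73, 72, 72, 72, 72, 72]  (not all equal)
t=4: [77, 77, 77, 77, 77, 77]  (all equal)

Answer: 4
Key observation: Synchronization is absorbing here: once all oscillators are equal they stay equal, and step 4 is the first all-equal step.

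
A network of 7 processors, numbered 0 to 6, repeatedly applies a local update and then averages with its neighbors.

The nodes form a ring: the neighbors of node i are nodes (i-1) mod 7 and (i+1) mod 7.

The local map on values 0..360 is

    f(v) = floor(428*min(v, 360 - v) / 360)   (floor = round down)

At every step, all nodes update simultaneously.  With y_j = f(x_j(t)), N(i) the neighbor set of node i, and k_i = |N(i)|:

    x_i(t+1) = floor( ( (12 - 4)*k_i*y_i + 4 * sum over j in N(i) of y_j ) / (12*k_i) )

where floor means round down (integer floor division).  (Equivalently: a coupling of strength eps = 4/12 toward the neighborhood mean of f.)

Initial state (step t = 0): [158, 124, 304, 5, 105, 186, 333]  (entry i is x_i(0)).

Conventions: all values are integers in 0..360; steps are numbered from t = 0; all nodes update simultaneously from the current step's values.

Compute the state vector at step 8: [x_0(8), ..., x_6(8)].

Answer: [205, 202, 198, 195, 199, 204, 205]

Derivation:
t=0: [158, 124, 304, 5, 105, 186, 333]
t=1: [154, 140, 69, 35, 117, 163, 86]
t=2: [166, 154, 89, 64, 131, 168, 130]
t=3: [187, 172, 113, 94, 149, 184, 168]
t=4: [203, 192, 141, 125, 171, 202, 201]
t=5: [188, 191, 169, 160, 191, 190, 188]
t=6: [203, 200, 198, 193, 198, 202, 203]
t=7: [186, 189, 192, 196, 192, 187, 186]
t=8: [205, 202, 198, 195, 199, 204, 205]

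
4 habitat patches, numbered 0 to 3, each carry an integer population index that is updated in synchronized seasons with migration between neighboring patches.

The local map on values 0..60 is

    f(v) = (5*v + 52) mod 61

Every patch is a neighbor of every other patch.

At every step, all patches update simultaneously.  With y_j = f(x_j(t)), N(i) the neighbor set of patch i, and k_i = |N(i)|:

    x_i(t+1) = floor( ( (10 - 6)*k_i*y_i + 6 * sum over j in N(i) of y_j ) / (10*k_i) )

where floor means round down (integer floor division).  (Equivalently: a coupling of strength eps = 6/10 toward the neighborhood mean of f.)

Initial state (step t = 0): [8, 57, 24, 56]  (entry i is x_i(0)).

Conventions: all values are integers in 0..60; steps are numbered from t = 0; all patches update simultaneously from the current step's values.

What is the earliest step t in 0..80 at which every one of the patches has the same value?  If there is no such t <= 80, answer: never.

Answer: never
Key observation: The state at step 8 reappears at step 10 — the system is in a cycle of period 2 from step 8 on.  No step 0..10 is synchronized, and the cycle repeats forever, so no step up to 80 (or ever) has all patches equal.

Derivation:
t=0: [8, 57, 24, 56]  (not all equal)
t=1: [34, 34, 38, 33]  (not all equal)
t=2: [42, 42, 46, 41]  (not all equal)
t=3: [21, 21, 25, 20]  (not all equal)
t=4: [38, 38, 42, 37]  (not all equal)
t=5: [49, 49, 41, 48]  (not all equal)
t=6: [44, 44, 36, 43]  (not all equal)
t=7: [31, 31, 35, 30]  (not all equal)
t=8: [27, 27, 31, 26]  (not all equal)
t=9: [19, 19, 23, 30]  (not all equal)
t=10: [27, 27, 31, 26]  (not all equal)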